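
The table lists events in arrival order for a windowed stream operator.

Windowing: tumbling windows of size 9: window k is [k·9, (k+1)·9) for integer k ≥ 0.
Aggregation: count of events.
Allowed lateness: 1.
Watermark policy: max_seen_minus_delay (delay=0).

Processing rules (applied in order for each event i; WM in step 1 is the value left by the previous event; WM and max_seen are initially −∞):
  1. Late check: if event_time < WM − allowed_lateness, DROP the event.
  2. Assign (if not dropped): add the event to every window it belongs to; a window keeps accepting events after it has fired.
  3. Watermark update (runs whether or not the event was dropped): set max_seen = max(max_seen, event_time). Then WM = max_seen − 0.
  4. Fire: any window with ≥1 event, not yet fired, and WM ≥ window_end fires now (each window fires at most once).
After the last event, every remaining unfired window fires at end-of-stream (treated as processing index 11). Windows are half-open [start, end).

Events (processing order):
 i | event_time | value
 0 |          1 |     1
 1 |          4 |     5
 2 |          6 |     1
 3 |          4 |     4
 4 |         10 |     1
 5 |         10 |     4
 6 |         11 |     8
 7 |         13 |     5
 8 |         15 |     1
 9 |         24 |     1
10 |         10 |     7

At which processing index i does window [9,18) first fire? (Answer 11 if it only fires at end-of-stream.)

9

i=0 t=1 v=1: → [0,9); WM=1
i=1 t=4 v=5: → [0,9); WM=4
i=2 t=6 v=1: → [0,9); WM=6
i=3 t=4 v=4: DROP (t<6-1); WM=6
i=4 t=10 v=1: → [9,18); WM=10; [0,9) fires=3
i=5 t=10 v=4: → [9,18); WM=10
i=6 t=11 v=8: → [9,18); WM=11
i=7 t=13 v=5: → [9,18); WM=13
i=8 t=15 v=1: → [9,18); WM=15
i=9 t=24 v=1: → [18,27); WM=24; [9,18) fires=5
i=10 t=10 v=7: DROP (t<24-1); WM=24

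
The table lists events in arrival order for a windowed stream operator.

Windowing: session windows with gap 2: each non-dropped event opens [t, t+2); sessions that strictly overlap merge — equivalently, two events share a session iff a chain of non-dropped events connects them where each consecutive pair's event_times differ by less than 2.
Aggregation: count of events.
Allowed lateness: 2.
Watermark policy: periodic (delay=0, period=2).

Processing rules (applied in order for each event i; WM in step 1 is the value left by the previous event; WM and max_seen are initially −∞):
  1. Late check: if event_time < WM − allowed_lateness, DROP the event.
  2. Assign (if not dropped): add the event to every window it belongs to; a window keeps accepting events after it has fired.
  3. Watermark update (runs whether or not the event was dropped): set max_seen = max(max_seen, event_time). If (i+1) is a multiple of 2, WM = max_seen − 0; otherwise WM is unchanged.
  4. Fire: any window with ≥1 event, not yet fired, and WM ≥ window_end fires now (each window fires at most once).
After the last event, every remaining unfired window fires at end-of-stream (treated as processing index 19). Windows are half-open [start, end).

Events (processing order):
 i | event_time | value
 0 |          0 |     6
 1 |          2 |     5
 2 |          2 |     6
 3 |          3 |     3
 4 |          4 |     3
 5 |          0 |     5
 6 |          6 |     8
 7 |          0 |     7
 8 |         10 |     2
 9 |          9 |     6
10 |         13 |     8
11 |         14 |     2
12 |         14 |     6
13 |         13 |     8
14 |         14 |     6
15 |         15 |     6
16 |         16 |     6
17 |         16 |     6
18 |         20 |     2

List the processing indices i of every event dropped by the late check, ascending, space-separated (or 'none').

i=0 t=0 v=6: → [0,2); WM=−∞
i=1 t=2 v=5: → [2,4); WM=2
i=2 t=2 v=6: → [2,4); WM=2
i=3 t=3 v=3: → [2,5); WM=3
i=4 t=4 v=3: → [2,6); WM=3
i=5 t=0 v=5: DROP (t<3-2); WM=4
i=6 t=6 v=8: → [6,8); WM=4
i=7 t=0 v=7: DROP (t<4-2); WM=6
i=8 t=10 v=2: → [10,12); WM=6
i=9 t=9 v=6: → [9,12); WM=10
i=10 t=13 v=8: → [13,15); WM=10
i=11 t=14 v=2: → [13,16); WM=14
i=12 t=14 v=6: → [13,16); WM=14
i=13 t=13 v=8: → [13,16); WM=14
i=14 t=14 v=6: → [13,16); WM=14
i=15 t=15 v=6: → [13,17); WM=15
i=16 t=16 v=6: → [13,18); WM=15
i=17 t=16 v=6: → [13,18); WM=16
i=18 t=20 v=2: → [20,22); WM=16

5 7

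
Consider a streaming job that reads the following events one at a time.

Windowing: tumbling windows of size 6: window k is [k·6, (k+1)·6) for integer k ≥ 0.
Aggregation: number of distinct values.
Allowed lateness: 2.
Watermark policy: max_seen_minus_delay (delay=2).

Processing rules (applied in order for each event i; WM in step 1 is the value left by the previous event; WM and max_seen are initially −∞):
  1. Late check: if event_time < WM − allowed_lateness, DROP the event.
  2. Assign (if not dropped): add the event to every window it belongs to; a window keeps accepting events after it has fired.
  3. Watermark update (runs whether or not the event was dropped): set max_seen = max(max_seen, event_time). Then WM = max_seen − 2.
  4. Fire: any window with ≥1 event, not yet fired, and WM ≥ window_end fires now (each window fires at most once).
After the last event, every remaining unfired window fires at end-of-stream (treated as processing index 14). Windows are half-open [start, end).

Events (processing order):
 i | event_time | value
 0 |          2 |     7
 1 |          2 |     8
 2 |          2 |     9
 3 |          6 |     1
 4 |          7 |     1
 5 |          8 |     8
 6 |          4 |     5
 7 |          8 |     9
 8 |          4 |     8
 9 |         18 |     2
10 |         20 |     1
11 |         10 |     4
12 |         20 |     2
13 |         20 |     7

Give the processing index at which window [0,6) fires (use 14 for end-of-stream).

i=0 t=2 v=7: → [0,6); WM=0
i=1 t=2 v=8: → [0,6); WM=0
i=2 t=2 v=9: → [0,6); WM=0
i=3 t=6 v=1: → [6,12); WM=4
i=4 t=7 v=1: → [6,12); WM=5
i=5 t=8 v=8: → [6,12); WM=6; [0,6) fires=3
i=6 t=4 v=5: → [0,6); WM=6
i=7 t=8 v=9: → [6,12); WM=6
i=8 t=4 v=8: → [0,6); WM=6
i=9 t=18 v=2: → [18,24); WM=16; [6,12) fires=3
i=10 t=20 v=1: → [18,24); WM=18
i=11 t=10 v=4: DROP (t<18-2); WM=18
i=12 t=20 v=2: → [18,24); WM=18
i=13 t=20 v=7: → [18,24); WM=18

5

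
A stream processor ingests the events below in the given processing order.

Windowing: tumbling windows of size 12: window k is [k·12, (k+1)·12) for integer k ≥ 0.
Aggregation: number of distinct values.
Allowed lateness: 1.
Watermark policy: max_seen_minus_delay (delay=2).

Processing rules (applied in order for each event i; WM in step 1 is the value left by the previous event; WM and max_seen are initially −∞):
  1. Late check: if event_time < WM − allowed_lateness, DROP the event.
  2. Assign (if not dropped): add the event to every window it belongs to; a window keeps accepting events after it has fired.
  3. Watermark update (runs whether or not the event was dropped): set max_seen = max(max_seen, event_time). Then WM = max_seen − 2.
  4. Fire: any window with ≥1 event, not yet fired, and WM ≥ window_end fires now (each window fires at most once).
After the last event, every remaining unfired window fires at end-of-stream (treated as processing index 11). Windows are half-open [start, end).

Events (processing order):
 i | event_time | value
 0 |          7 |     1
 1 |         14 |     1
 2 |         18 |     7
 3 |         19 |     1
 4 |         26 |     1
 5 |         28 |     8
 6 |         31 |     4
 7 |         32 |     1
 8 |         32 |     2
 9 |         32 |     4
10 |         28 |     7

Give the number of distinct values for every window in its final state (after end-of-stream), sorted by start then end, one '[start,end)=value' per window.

i=0 t=7 v=1: → [0,12); WM=5
i=1 t=14 v=1: → [12,24); WM=12; [0,12) fires=1
i=2 t=18 v=7: → [12,24); WM=16
i=3 t=19 v=1: → [12,24); WM=17
i=4 t=26 v=1: → [24,36); WM=24; [12,24) fires=2
i=5 t=28 v=8: → [24,36); WM=26
i=6 t=31 v=4: → [24,36); WM=29
i=7 t=32 v=1: → [24,36); WM=30
i=8 t=32 v=2: → [24,36); WM=30
i=9 t=32 v=4: → [24,36); WM=30
i=10 t=28 v=7: DROP (t<30-1); WM=30

[0,12)=1 [12,24)=2 [24,36)=4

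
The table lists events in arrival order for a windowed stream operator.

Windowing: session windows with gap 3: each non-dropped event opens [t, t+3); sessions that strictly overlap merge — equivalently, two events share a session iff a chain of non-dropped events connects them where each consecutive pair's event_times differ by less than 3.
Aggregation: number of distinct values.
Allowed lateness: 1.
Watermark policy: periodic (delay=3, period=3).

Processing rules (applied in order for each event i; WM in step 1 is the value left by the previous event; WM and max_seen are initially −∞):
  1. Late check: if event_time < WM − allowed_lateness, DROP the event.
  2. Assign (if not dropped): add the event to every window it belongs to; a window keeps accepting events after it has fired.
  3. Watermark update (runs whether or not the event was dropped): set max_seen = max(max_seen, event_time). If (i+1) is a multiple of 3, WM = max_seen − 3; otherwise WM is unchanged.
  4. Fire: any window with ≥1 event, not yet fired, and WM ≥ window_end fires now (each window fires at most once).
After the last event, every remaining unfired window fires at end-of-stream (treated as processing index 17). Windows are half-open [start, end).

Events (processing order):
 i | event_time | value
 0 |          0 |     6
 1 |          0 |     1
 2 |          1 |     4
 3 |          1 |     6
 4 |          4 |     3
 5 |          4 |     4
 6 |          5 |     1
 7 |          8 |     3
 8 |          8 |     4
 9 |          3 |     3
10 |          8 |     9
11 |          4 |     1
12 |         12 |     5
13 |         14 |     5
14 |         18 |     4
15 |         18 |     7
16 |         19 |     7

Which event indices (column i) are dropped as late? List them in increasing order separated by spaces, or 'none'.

i=0 t=0 v=6: → [0,3); WM=−∞
i=1 t=0 v=1: → [0,3); WM=−∞
i=2 t=1 v=4: → [0,4); WM=-2
i=3 t=1 v=6: → [0,4); WM=-2
i=4 t=4 v=3: → [4,7); WM=-2
i=5 t=4 v=4: → [4,7); WM=1
i=6 t=5 v=1: → [4,8); WM=1
i=7 t=8 v=3: → [8,11); WM=1
i=8 t=8 v=4: → [8,11); WM=5
i=9 t=3 v=3: DROP (t<5-1); WM=5
i=10 t=8 v=9: → [8,11); WM=5
i=11 t=4 v=1: → [4,8); WM=5
i=12 t=12 v=5: → [12,15); WM=5
i=13 t=14 v=5: → [12,17); WM=5
i=14 t=18 v=4: → [18,21); WM=15
i=15 t=18 v=7: → [18,21); WM=15
i=16 t=19 v=7: → [18,22); WM=15

9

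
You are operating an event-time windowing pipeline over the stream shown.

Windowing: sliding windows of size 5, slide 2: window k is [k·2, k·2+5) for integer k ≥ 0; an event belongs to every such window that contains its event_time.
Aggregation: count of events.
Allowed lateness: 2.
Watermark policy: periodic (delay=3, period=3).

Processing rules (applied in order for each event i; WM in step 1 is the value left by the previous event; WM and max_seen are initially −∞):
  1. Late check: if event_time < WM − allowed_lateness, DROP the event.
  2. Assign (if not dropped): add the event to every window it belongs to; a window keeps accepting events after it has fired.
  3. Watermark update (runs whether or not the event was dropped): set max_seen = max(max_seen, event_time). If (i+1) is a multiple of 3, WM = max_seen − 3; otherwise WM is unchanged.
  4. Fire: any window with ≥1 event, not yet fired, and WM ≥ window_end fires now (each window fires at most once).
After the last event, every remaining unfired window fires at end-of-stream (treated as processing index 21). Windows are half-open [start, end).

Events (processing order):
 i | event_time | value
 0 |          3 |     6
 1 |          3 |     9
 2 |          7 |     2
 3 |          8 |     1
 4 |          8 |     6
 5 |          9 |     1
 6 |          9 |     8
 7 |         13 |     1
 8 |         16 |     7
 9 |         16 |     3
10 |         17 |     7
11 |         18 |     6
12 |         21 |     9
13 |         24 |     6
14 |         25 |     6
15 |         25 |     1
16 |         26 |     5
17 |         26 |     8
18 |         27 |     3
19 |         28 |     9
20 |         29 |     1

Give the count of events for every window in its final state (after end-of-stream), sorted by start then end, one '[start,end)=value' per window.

[0,5)=2 [2,7)=2 [4,9)=3 [6,11)=5 [8,13)=4 [10,15)=1 [12,17)=3 [14,19)=4 [16,21)=4 [18,23)=2 [20,25)=2 [22,27)=5 [24,29)=7 [26,31)=5 [28,33)=2

i=0 t=3 v=6: → [2,7),[0,5); WM=−∞
i=1 t=3 v=9: → [2,7),[0,5); WM=−∞
i=2 t=7 v=2: → [6,11),[4,9); WM=4
i=3 t=8 v=1: → [8,13),[6,11),[4,9); WM=4
i=4 t=8 v=6: → [8,13),[6,11),[4,9); WM=4
i=5 t=9 v=1: → [8,13),[6,11); WM=6; [0,5) fires=2
i=6 t=9 v=8: → [8,13),[6,11); WM=6
i=7 t=13 v=1: → [12,17),[10,15); WM=6
i=8 t=16 v=7: → [16,21),[14,19),[12,17); WM=13; [2,7) fires=2 [4,9) fires=3 [6,11) fires=5 [8,13) fires=4
i=9 t=16 v=3: → [16,21),[14,19),[12,17); WM=13
i=10 t=17 v=7: → [16,21),[14,19); WM=13
i=11 t=18 v=6: → [18,23),[16,21),[14,19); WM=15; [10,15) fires=1
i=12 t=21 v=9: → [20,25),[18,23); WM=15
i=13 t=24 v=6: → [24,29),[22,27),[20,25); WM=15
i=14 t=25 v=6: → [24,29),[22,27); WM=22; [12,17) fires=3 [14,19) fires=4 [16,21) fires=4
i=15 t=25 v=1: → [24,29),[22,27); WM=22
i=16 t=26 v=5: → [26,31),[24,29),[22,27); WM=22
i=17 t=26 v=8: → [26,31),[24,29),[22,27); WM=23; [18,23) fires=2
i=18 t=27 v=3: → [26,31),[24,29); WM=23
i=19 t=28 v=9: → [28,33),[26,31),[24,29); WM=23
i=20 t=29 v=1: → [28,33),[26,31); WM=26; [20,25) fires=2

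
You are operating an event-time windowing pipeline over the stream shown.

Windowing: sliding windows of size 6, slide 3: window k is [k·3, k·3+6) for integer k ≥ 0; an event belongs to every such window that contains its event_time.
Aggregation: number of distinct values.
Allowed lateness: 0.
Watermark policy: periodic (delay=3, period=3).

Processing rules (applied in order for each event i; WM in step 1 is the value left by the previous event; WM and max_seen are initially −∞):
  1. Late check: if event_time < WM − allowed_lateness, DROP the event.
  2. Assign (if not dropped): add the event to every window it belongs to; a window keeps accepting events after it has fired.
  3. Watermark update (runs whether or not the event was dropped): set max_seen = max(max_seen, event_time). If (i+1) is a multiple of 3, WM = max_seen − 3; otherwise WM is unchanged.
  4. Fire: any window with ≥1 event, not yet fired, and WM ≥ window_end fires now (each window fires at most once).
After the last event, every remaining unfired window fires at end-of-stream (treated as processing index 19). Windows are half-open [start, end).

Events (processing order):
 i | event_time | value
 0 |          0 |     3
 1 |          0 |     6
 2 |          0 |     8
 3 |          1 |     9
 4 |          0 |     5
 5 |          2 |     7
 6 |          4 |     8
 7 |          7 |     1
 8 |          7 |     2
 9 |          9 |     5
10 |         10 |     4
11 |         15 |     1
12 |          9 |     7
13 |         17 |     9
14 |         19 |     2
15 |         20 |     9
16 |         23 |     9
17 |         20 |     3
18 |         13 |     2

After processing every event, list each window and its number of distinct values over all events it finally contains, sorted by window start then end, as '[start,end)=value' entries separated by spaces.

i=0 t=0 v=3: → [0,6); WM=−∞
i=1 t=0 v=6: → [0,6); WM=−∞
i=2 t=0 v=8: → [0,6); WM=-3
i=3 t=1 v=9: → [0,6); WM=-3
i=4 t=0 v=5: → [0,6); WM=-3
i=5 t=2 v=7: → [0,6); WM=-1
i=6 t=4 v=8: → [3,9),[0,6); WM=-1
i=7 t=7 v=1: → [6,12),[3,9); WM=-1
i=8 t=7 v=2: → [6,12),[3,9); WM=4
i=9 t=9 v=5: → [9,15),[6,12); WM=4
i=10 t=10 v=4: → [9,15),[6,12); WM=4
i=11 t=15 v=1: → [15,21),[12,18); WM=12; [0,6) fires=6 [3,9) fires=3 [6,12) fires=4
i=12 t=9 v=7: DROP (t<12-0); WM=12
i=13 t=17 v=9: → [15,21),[12,18); WM=12
i=14 t=19 v=2: → [18,24),[15,21); WM=16; [9,15) fires=2
i=15 t=20 v=9: → [18,24),[15,21); WM=16
i=16 t=23 v=9: → [21,27),[18,24); WM=16
i=17 t=20 v=3: → [18,24),[15,21); WM=20; [12,18) fires=2
i=18 t=13 v=2: DROP (t<20-0); WM=20

[0,6)=6 [3,9)=3 [6,12)=4 [9,15)=2 [12,18)=2 [15,21)=4 [18,24)=3 [21,27)=1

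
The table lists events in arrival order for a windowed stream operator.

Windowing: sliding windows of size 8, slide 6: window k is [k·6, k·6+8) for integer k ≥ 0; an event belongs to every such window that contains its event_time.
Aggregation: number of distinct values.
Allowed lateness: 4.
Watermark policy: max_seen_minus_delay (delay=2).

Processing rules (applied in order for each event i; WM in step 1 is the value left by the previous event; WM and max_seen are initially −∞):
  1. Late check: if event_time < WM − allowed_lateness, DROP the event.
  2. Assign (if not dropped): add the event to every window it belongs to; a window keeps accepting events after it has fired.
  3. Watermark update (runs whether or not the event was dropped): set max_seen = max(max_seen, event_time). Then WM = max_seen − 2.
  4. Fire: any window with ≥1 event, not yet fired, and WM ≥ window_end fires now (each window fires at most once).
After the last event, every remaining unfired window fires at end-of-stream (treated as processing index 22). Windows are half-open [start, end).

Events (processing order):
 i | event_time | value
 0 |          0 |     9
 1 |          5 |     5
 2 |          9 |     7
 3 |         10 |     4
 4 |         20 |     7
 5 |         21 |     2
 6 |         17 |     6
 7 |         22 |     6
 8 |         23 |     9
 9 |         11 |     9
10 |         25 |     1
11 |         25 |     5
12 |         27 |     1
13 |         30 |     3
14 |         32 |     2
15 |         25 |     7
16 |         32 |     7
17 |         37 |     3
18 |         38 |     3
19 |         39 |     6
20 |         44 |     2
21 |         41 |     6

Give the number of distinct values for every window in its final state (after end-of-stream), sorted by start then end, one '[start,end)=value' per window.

[0,8)=2 [6,14)=2 [12,20)=1 [18,26)=6 [24,32)=3 [30,38)=3 [36,44)=2 [42,50)=1

i=0 t=0 v=9: → [0,8); WM=-2
i=1 t=5 v=5: → [0,8); WM=3
i=2 t=9 v=7: → [6,14); WM=7
i=3 t=10 v=4: → [6,14); WM=8; [0,8) fires=2
i=4 t=20 v=7: → [18,26); WM=18; [6,14) fires=2
i=5 t=21 v=2: → [18,26); WM=19
i=6 t=17 v=6: → [12,20); WM=19
i=7 t=22 v=6: → [18,26); WM=20; [12,20) fires=1
i=8 t=23 v=9: → [18,26); WM=21
i=9 t=11 v=9: DROP (t<21-4); WM=21
i=10 t=25 v=1: → [24,32),[18,26); WM=23
i=11 t=25 v=5: → [24,32),[18,26); WM=23
i=12 t=27 v=1: → [24,32); WM=25
i=13 t=30 v=3: → [30,38),[24,32); WM=28; [18,26) fires=6
i=14 t=32 v=2: → [30,38); WM=30
i=15 t=25 v=7: DROP (t<30-4); WM=30
i=16 t=32 v=7: → [30,38); WM=30
i=17 t=37 v=3: → [36,44),[30,38); WM=35; [24,32) fires=3
i=18 t=38 v=3: → [36,44); WM=36
i=19 t=39 v=6: → [36,44); WM=37
i=20 t=44 v=2: → [42,50); WM=42; [30,38) fires=3
i=21 t=41 v=6: → [36,44); WM=42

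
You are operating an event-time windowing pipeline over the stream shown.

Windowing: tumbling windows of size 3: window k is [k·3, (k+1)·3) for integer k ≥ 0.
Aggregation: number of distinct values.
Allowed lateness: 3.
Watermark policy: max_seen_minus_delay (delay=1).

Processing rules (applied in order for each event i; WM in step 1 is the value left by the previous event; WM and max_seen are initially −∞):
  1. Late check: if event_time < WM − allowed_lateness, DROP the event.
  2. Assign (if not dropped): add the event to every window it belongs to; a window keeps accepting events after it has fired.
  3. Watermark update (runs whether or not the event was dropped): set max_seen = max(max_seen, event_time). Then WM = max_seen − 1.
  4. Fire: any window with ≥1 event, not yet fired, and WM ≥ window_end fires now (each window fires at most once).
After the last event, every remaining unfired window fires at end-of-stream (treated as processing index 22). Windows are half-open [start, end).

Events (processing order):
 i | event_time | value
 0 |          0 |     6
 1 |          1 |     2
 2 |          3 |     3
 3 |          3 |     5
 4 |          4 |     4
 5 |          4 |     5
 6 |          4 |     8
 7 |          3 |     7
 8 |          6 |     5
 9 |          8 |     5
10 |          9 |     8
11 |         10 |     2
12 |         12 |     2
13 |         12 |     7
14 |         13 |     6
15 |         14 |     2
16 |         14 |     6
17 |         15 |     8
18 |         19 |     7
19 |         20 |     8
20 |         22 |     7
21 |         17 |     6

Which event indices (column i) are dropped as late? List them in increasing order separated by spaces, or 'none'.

i=0 t=0 v=6: → [0,3); WM=-1
i=1 t=1 v=2: → [0,3); WM=0
i=2 t=3 v=3: → [3,6); WM=2
i=3 t=3 v=5: → [3,6); WM=2
i=4 t=4 v=4: → [3,6); WM=3; [0,3) fires=2
i=5 t=4 v=5: → [3,6); WM=3
i=6 t=4 v=8: → [3,6); WM=3
i=7 t=3 v=7: → [3,6); WM=3
i=8 t=6 v=5: → [6,9); WM=5
i=9 t=8 v=5: → [6,9); WM=7; [3,6) fires=5
i=10 t=9 v=8: → [9,12); WM=8
i=11 t=10 v=2: → [9,12); WM=9; [6,9) fires=1
i=12 t=12 v=2: → [12,15); WM=11
i=13 t=12 v=7: → [12,15); WM=11
i=14 t=13 v=6: → [12,15); WM=12; [9,12) fires=2
i=15 t=14 v=2: → [12,15); WM=13
i=16 t=14 v=6: → [12,15); WM=13
i=17 t=15 v=8: → [15,18); WM=14
i=18 t=19 v=7: → [18,21); WM=18; [12,15) fires=3 [15,18) fires=1
i=19 t=20 v=8: → [18,21); WM=19
i=20 t=22 v=7: → [21,24); WM=21; [18,21) fires=2
i=21 t=17 v=6: DROP (t<21-3); WM=21

21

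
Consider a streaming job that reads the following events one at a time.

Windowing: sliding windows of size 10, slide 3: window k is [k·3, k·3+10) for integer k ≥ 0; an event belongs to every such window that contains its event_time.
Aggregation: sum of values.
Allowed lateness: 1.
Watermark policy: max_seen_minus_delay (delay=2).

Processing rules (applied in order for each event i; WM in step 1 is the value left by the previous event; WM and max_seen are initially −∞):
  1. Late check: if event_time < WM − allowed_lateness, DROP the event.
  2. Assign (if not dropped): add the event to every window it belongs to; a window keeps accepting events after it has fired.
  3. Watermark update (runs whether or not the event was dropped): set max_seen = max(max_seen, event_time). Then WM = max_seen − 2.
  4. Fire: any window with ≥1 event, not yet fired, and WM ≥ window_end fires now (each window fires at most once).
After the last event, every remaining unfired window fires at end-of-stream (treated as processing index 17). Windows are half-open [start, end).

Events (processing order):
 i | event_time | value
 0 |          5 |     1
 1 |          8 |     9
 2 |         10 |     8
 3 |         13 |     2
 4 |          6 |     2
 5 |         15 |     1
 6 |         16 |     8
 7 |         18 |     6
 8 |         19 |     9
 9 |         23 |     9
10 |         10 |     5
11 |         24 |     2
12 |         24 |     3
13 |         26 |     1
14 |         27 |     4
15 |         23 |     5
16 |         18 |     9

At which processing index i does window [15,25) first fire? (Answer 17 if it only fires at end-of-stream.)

i=0 t=5 v=1: → [3,13),[0,10); WM=3
i=1 t=8 v=9: → [6,16),[3,13),[0,10); WM=6
i=2 t=10 v=8: → [9,19),[6,16),[3,13); WM=8
i=3 t=13 v=2: → [12,22),[9,19),[6,16); WM=11; [0,10) fires=10
i=4 t=6 v=2: DROP (t<11-1); WM=11
i=5 t=15 v=1: → [15,25),[12,22),[9,19),[6,16); WM=13; [3,13) fires=18
i=6 t=16 v=8: → [15,25),[12,22),[9,19); WM=14
i=7 t=18 v=6: → [18,28),[15,25),[12,22),[9,19); WM=16; [6,16) fires=20
i=8 t=19 v=9: → [18,28),[15,25),[12,22); WM=17
i=9 t=23 v=9: → [21,31),[18,28),[15,25); WM=21; [9,19) fires=25
i=10 t=10 v=5: DROP (t<21-1); WM=21
i=11 t=24 v=2: → [24,34),[21,31),[18,28),[15,25); WM=22; [12,22) fires=26
i=12 t=24 v=3: → [24,34),[21,31),[18,28),[15,25); WM=22
i=13 t=26 v=1: → [24,34),[21,31),[18,28); WM=24
i=14 t=27 v=4: → [27,37),[24,34),[21,31),[18,28); WM=25; [15,25) fires=38
i=15 t=23 v=5: DROP (t<25-1); WM=25
i=16 t=18 v=9: DROP (t<25-1); WM=25

14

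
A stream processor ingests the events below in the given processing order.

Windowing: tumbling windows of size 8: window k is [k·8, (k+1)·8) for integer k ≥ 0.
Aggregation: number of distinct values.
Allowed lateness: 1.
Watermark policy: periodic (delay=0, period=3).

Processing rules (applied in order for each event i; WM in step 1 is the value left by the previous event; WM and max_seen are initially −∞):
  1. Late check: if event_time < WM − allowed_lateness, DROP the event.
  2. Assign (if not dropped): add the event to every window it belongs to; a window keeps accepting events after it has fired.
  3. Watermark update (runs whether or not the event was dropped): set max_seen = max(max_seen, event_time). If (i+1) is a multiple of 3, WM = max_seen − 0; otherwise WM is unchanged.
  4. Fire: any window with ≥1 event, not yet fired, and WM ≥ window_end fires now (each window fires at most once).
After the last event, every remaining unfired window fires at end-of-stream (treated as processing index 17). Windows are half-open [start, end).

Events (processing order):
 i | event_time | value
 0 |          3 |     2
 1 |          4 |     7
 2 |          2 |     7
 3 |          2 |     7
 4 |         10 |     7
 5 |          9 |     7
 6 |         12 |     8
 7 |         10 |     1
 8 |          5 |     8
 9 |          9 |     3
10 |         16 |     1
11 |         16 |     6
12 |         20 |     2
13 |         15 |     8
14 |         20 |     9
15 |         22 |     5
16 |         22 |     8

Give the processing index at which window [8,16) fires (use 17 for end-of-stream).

i=0 t=3 v=2: → [0,8); WM=−∞
i=1 t=4 v=7: → [0,8); WM=−∞
i=2 t=2 v=7: → [0,8); WM=4
i=3 t=2 v=7: DROP (t<4-1); WM=4
i=4 t=10 v=7: → [8,16); WM=4
i=5 t=9 v=7: → [8,16); WM=10; [0,8) fires=2
i=6 t=12 v=8: → [8,16); WM=10
i=7 t=10 v=1: → [8,16); WM=10
i=8 t=5 v=8: DROP (t<10-1); WM=12
i=9 t=9 v=3: DROP (t<12-1); WM=12
i=10 t=16 v=1: → [16,24); WM=12
i=11 t=16 v=6: → [16,24); WM=16; [8,16) fires=3
i=12 t=20 v=2: → [16,24); WM=16
i=13 t=15 v=8: → [8,16); WM=16
i=14 t=20 v=9: → [16,24); WM=20
i=15 t=22 v=5: → [16,24); WM=20
i=16 t=22 v=8: → [16,24); WM=20

11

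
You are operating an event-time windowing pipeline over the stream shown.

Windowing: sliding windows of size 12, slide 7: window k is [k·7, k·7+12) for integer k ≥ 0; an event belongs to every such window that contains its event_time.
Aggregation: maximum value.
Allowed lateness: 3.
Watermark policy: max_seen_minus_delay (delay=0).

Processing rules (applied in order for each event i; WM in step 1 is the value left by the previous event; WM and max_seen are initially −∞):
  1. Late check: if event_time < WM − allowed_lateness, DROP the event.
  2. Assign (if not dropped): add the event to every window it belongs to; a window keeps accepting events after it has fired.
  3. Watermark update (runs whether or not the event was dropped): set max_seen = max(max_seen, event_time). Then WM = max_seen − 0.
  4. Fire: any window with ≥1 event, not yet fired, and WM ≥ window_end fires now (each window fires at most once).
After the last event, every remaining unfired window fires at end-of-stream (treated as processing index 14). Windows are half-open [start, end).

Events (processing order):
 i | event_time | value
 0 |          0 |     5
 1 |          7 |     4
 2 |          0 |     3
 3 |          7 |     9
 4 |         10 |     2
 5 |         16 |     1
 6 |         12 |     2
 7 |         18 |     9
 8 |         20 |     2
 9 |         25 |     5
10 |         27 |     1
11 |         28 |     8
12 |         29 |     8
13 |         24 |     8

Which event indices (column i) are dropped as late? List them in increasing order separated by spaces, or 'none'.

i=0 t=0 v=5: → [0,12); WM=0
i=1 t=7 v=4: → [7,19),[0,12); WM=7
i=2 t=0 v=3: DROP (t<7-3); WM=7
i=3 t=7 v=9: → [7,19),[0,12); WM=7
i=4 t=10 v=2: → [7,19),[0,12); WM=10
i=5 t=16 v=1: → [14,26),[7,19); WM=16; [0,12) fires=9
i=6 t=12 v=2: DROP (t<16-3); WM=16
i=7 t=18 v=9: → [14,26),[7,19); WM=18
i=8 t=20 v=2: → [14,26); WM=20; [7,19) fires=9
i=9 t=25 v=5: → [21,33),[14,26); WM=25
i=10 t=27 v=1: → [21,33); WM=27; [14,26) fires=9
i=11 t=28 v=8: → [28,40),[21,33); WM=28
i=12 t=29 v=8: → [28,40),[21,33); WM=29
i=13 t=24 v=8: DROP (t<29-3); WM=29

2 6 13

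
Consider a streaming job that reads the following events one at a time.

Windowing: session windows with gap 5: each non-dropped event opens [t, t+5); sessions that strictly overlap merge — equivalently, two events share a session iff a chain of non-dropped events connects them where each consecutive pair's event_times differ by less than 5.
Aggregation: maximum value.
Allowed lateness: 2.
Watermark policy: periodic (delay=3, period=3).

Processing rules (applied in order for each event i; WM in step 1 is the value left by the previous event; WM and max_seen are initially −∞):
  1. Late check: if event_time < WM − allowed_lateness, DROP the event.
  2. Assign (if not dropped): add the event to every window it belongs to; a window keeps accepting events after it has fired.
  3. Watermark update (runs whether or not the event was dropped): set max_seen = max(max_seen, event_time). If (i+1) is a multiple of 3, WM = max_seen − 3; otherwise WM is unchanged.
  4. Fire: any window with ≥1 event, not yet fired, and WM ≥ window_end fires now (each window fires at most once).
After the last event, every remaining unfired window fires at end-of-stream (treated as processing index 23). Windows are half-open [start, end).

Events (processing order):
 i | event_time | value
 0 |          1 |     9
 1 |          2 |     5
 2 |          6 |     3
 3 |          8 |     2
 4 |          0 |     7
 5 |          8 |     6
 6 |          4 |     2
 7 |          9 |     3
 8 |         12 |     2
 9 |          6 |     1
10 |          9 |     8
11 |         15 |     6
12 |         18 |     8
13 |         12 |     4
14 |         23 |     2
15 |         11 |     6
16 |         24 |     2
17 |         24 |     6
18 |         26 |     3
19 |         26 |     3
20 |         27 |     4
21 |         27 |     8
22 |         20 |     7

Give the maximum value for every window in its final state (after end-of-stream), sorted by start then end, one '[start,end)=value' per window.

[1,23)=9 [23,32)=8

i=0 t=1 v=9: → [1,6); WM=−∞
i=1 t=2 v=5: → [1,7); WM=−∞
i=2 t=6 v=3: → [1,11); WM=3
i=3 t=8 v=2: → [1,13); WM=3
i=4 t=0 v=7: DROP (t<3-2); WM=3
i=5 t=8 v=6: → [1,13); WM=5
i=6 t=4 v=2: → [1,13); WM=5
i=7 t=9 v=3: → [1,14); WM=5
i=8 t=12 v=2: → [1,17); WM=9
i=9 t=6 v=1: DROP (t<9-2); WM=9
i=10 t=9 v=8: → [1,17); WM=9
i=11 t=15 v=6: → [1,20); WM=12
i=12 t=18 v=8: → [1,23); WM=12
i=13 t=12 v=4: → [1,23); WM=12
i=14 t=23 v=2: → [23,28); WM=20
i=15 t=11 v=6: DROP (t<20-2); WM=20
i=16 t=24 v=2: → [23,29); WM=20
i=17 t=24 v=6: → [23,29); WM=21
i=18 t=26 v=3: → [23,31); WM=21
i=19 t=26 v=3: → [23,31); WM=21
i=20 t=27 v=4: → [23,32); WM=24
i=21 t=27 v=8: → [23,32); WM=24
i=22 t=20 v=7: DROP (t<24-2); WM=24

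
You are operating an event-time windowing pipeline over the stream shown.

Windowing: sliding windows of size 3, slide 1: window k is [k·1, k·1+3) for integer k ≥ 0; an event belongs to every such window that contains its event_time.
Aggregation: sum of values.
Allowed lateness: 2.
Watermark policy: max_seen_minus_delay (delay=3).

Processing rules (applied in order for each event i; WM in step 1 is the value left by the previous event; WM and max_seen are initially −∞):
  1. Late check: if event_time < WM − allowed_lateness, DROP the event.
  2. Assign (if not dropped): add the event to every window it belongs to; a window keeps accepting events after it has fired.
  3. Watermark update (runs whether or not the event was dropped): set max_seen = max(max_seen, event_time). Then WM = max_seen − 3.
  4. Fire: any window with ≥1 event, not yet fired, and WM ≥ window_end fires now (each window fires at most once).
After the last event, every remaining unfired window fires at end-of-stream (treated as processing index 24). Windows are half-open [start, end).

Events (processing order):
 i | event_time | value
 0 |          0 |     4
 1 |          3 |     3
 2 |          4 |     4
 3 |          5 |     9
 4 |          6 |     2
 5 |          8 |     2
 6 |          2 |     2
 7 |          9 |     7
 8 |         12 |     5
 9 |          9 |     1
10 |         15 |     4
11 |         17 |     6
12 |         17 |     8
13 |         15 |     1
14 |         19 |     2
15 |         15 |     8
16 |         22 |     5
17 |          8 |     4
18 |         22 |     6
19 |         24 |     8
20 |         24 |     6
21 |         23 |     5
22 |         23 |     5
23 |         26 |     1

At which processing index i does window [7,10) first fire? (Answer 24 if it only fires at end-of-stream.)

i=0 t=0 v=4: → [0,3); WM=-3
i=1 t=3 v=3: → [3,6),[2,5),[1,4); WM=0
i=2 t=4 v=4: → [4,7),[3,6),[2,5); WM=1
i=3 t=5 v=9: → [5,8),[4,7),[3,6); WM=2
i=4 t=6 v=2: → [6,9),[5,8),[4,7); WM=3; [0,3) fires=4
i=5 t=8 v=2: → [8,11),[7,10),[6,9); WM=5; [1,4) fires=3 [2,5) fires=7
i=6 t=2 v=2: DROP (t<5-2); WM=5
i=7 t=9 v=7: → [9,12),[8,11),[7,10); WM=6; [3,6) fires=16
i=8 t=12 v=5: → [12,15),[11,14),[10,13); WM=9; [4,7) fires=15 [5,8) fires=11 [6,9) fires=4
i=9 t=9 v=1: → [9,12),[8,11),[7,10); WM=9
i=10 t=15 v=4: → [15,18),[14,17),[13,16); WM=12; [7,10) fires=10 [8,11) fires=10 [9,12) fires=8
i=11 t=17 v=6: → [17,20),[16,19),[15,18); WM=14; [10,13) fires=5 [11,14) fires=5
i=12 t=17 v=8: → [17,20),[16,19),[15,18); WM=14
i=13 t=15 v=1: → [15,18),[14,17),[13,16); WM=14
i=14 t=19 v=2: → [19,22),[18,21),[17,20); WM=16; [12,15) fires=5 [13,16) fires=5
i=15 t=15 v=8: → [15,18),[14,17),[13,16); WM=16
i=16 t=22 v=5: → [22,25),[21,24),[20,23); WM=19; [14,17) fires=13 [15,18) fires=27 [16,19) fires=14
i=17 t=8 v=4: DROP (t<19-2); WM=19
i=18 t=22 v=6: → [22,25),[21,24),[20,23); WM=19
i=19 t=24 v=8: → [24,27),[23,26),[22,25); WM=21; [17,20) fires=16 [18,21) fires=2
i=20 t=24 v=6: → [24,27),[23,26),[22,25); WM=21
i=21 t=23 v=5: → [23,26),[22,25),[21,24); WM=21
i=22 t=23 v=5: → [23,26),[22,25),[21,24); WM=21
i=23 t=26 v=1: → [26,29),[25,28),[24,27); WM=23; [19,22) fires=2 [20,23) fires=11

10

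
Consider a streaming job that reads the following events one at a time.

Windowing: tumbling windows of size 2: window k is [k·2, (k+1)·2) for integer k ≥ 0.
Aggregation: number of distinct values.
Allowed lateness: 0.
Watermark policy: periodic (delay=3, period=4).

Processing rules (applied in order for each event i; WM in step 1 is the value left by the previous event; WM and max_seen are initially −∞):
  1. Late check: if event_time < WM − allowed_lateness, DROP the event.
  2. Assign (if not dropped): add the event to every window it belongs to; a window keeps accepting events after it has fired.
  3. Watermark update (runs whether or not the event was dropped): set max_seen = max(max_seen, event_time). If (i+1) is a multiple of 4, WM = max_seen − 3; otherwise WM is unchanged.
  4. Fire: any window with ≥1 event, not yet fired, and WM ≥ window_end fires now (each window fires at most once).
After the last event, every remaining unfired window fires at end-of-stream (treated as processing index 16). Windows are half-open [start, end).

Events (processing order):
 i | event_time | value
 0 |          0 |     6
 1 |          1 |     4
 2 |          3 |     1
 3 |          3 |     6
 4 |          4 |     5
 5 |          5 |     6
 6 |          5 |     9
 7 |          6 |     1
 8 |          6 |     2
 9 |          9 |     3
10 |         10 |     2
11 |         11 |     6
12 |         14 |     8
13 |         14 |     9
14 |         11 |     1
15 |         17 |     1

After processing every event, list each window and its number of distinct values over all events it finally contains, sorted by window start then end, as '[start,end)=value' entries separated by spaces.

[0,2)=2 [2,4)=2 [4,6)=3 [6,8)=2 [8,10)=1 [10,12)=3 [14,16)=2 [16,18)=1

i=0 t=0 v=6: → [0,2); WM=−∞
i=1 t=1 v=4: → [0,2); WM=−∞
i=2 t=3 v=1: → [2,4); WM=−∞
i=3 t=3 v=6: → [2,4); WM=0
i=4 t=4 v=5: → [4,6); WM=0
i=5 t=5 v=6: → [4,6); WM=0
i=6 t=5 v=9: → [4,6); WM=0
i=7 t=6 v=1: → [6,8); WM=3; [0,2) fires=2
i=8 t=6 v=2: → [6,8); WM=3
i=9 t=9 v=3: → [8,10); WM=3
i=10 t=10 v=2: → [10,12); WM=3
i=11 t=11 v=6: → [10,12); WM=8; [2,4) fires=2 [4,6) fires=3 [6,8) fires=2
i=12 t=14 v=8: → [14,16); WM=8
i=13 t=14 v=9: → [14,16); WM=8
i=14 t=11 v=1: → [10,12); WM=8
i=15 t=17 v=1: → [16,18); WM=14; [8,10) fires=1 [10,12) fires=3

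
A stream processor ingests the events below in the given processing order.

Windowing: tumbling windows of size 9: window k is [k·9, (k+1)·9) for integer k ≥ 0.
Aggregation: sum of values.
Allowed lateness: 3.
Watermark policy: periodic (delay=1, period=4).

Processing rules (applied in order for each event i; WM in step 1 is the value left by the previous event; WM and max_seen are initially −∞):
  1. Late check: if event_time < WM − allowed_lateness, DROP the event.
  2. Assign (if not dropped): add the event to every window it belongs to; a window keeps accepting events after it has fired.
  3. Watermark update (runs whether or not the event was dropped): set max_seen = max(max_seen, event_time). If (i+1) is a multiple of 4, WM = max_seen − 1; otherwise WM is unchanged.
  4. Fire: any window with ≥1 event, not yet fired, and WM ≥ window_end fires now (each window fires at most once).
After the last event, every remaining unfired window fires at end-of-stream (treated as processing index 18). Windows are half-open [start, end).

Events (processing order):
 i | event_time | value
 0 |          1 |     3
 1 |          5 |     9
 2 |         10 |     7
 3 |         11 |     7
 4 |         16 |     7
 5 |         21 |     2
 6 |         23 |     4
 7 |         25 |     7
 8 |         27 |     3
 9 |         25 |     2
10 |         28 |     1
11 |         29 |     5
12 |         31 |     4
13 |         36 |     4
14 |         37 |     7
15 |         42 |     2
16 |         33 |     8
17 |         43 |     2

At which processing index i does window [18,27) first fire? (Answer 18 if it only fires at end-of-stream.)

11

i=0 t=1 v=3: → [0,9); WM=−∞
i=1 t=5 v=9: → [0,9); WM=−∞
i=2 t=10 v=7: → [9,18); WM=−∞
i=3 t=11 v=7: → [9,18); WM=10; [0,9) fires=12
i=4 t=16 v=7: → [9,18); WM=10
i=5 t=21 v=2: → [18,27); WM=10
i=6 t=23 v=4: → [18,27); WM=10
i=7 t=25 v=7: → [18,27); WM=24; [9,18) fires=21
i=8 t=27 v=3: → [27,36); WM=24
i=9 t=25 v=2: → [18,27); WM=24
i=10 t=28 v=1: → [27,36); WM=24
i=11 t=29 v=5: → [27,36); WM=28; [18,27) fires=15
i=12 t=31 v=4: → [27,36); WM=28
i=13 t=36 v=4: → [36,45); WM=28
i=14 t=37 v=7: → [36,45); WM=28
i=15 t=42 v=2: → [36,45); WM=41; [27,36) fires=13
i=16 t=33 v=8: DROP (t<41-3); WM=41
i=17 t=43 v=2: → [36,45); WM=41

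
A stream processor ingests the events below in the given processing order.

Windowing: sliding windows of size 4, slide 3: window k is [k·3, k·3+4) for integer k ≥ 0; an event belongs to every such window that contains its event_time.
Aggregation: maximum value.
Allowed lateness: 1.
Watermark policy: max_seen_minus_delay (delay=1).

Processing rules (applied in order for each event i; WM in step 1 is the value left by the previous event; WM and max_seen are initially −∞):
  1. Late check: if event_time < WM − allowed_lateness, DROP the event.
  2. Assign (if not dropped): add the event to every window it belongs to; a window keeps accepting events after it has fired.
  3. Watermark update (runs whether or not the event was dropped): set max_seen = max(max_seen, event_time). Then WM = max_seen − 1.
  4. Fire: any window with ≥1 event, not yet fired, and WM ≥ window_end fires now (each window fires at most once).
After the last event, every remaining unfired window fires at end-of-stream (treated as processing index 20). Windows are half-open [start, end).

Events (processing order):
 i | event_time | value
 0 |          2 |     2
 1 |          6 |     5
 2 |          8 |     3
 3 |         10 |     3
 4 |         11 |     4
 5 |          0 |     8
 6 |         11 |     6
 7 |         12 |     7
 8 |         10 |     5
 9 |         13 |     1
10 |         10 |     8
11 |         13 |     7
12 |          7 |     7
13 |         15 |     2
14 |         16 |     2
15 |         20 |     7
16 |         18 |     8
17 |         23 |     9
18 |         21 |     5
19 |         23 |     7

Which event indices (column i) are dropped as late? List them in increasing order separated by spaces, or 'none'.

i=0 t=2 v=2: → [0,4); WM=1
i=1 t=6 v=5: → [6,10),[3,7); WM=5; [0,4) fires=2
i=2 t=8 v=3: → [6,10); WM=7; [3,7) fires=5
i=3 t=10 v=3: → [9,13); WM=9
i=4 t=11 v=4: → [9,13); WM=10; [6,10) fires=5
i=5 t=0 v=8: DROP (t<10-1); WM=10
i=6 t=11 v=6: → [9,13); WM=10
i=7 t=12 v=7: → [12,16),[9,13); WM=11
i=8 t=10 v=5: → [9,13); WM=11
i=9 t=13 v=1: → [12,16); WM=12
i=10 t=10 v=8: DROP (t<12-1); WM=12
i=11 t=13 v=7: → [12,16); WM=12
i=12 t=7 v=7: DROP (t<12-1); WM=12
i=13 t=15 v=2: → [15,19),[12,16); WM=14; [9,13) fires=7
i=14 t=16 v=2: → [15,19); WM=15
i=15 t=20 v=7: → [18,22); WM=19; [12,16) fires=7 [15,19) fires=2
i=16 t=18 v=8: → [18,22),[15,19); WM=19
i=17 t=23 v=9: → [21,25); WM=22; [18,22) fires=8
i=18 t=21 v=5: → [21,25),[18,22); WM=22
i=19 t=23 v=7: → [21,25); WM=22

5 10 12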